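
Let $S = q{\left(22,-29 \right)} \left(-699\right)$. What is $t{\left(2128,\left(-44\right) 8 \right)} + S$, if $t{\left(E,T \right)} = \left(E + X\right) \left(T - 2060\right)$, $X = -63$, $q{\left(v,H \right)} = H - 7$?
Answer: $-4955616$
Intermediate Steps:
$q{\left(v,H \right)} = -7 + H$ ($q{\left(v,H \right)} = H - 7 = -7 + H$)
$S = 25164$ ($S = \left(-7 - 29\right) \left(-699\right) = \left(-36\right) \left(-699\right) = 25164$)
$t{\left(E,T \right)} = \left(-2060 + T\right) \left(-63 + E\right)$ ($t{\left(E,T \right)} = \left(E - 63\right) \left(T - 2060\right) = \left(-63 + E\right) \left(-2060 + T\right) = \left(-2060 + T\right) \left(-63 + E\right)$)
$t{\left(2128,\left(-44\right) 8 \right)} + S = \left(129780 - 4383680 - 63 \left(\left(-44\right) 8\right) + 2128 \left(\left(-44\right) 8\right)\right) + 25164 = \left(129780 - 4383680 - -22176 + 2128 \left(-352\right)\right) + 25164 = \left(129780 - 4383680 + 22176 - 749056\right) + 25164 = -4980780 + 25164 = -4955616$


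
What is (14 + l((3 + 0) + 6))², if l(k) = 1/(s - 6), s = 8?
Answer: 841/4 ≈ 210.25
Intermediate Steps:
l(k) = ½ (l(k) = 1/(8 - 6) = 1/2 = ½)
(14 + l((3 + 0) + 6))² = (14 + ½)² = (29/2)² = 841/4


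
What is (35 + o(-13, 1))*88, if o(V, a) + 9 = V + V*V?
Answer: 16016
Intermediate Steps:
o(V, a) = -9 + V + V² (o(V, a) = -9 + (V + V*V) = -9 + (V + V²) = -9 + V + V²)
(35 + o(-13, 1))*88 = (35 + (-9 - 13 + (-13)²))*88 = (35 + (-9 - 13 + 169))*88 = (35 + 147)*88 = 182*88 = 16016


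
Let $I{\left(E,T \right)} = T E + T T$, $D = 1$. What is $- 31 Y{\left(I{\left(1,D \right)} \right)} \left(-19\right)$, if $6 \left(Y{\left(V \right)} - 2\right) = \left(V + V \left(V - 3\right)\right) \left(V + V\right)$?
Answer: $1178$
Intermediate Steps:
$I{\left(E,T \right)} = T^{2} + E T$ ($I{\left(E,T \right)} = E T + T^{2} = T^{2} + E T$)
$Y{\left(V \right)} = 2 + \frac{V \left(V + V \left(-3 + V\right)\right)}{3}$ ($Y{\left(V \right)} = 2 + \frac{\left(V + V \left(V - 3\right)\right) \left(V + V\right)}{6} = 2 + \frac{\left(V + V \left(-3 + V\right)\right) 2 V}{6} = 2 + \frac{2 V \left(V + V \left(-3 + V\right)\right)}{6} = 2 + \frac{V \left(V + V \left(-3 + V\right)\right)}{3}$)
$- 31 Y{\left(I{\left(1,D \right)} \right)} \left(-19\right) = - 31 \left(2 - \frac{2 \left(1 \left(1 + 1\right)\right)^{2}}{3} + \frac{\left(1 \left(1 + 1\right)\right)^{3}}{3}\right) \left(-19\right) = - 31 \left(2 - \frac{2 \left(1 \cdot 2\right)^{2}}{3} + \frac{\left(1 \cdot 2\right)^{3}}{3}\right) \left(-19\right) = - 31 \left(2 - \frac{2 \cdot 2^{2}}{3} + \frac{2^{3}}{3}\right) \left(-19\right) = - 31 \left(2 - \frac{8}{3} + \frac{1}{3} \cdot 8\right) \left(-19\right) = - 31 \left(2 - \frac{8}{3} + \frac{8}{3}\right) \left(-19\right) = \left(-31\right) 2 \left(-19\right) = \left(-62\right) \left(-19\right) = 1178$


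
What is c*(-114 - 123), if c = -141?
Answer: 33417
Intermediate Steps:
c*(-114 - 123) = -141*(-114 - 123) = -141*(-237) = 33417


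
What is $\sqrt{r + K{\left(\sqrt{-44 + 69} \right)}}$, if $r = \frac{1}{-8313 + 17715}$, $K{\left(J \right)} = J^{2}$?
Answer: $\frac{\sqrt{2209949502}}{9402} \approx 5.0$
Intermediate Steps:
$r = \frac{1}{9402} \approx 0.00010636$
$\sqrt{r + K{\left(\sqrt{-44 + 69} \right)}} = \sqrt{\frac{1}{9402} + \left(\sqrt{-44 + 69}\right)^{2}} = \sqrt{\frac{1}{9402} + \left(\sqrt{25}\right)^{2}} = \sqrt{\frac{1}{9402} + 5^{2}} = \sqrt{\frac{1}{9402} + 25} = \sqrt{\frac{235051}{9402}} = \frac{\sqrt{2209949502}}{9402}$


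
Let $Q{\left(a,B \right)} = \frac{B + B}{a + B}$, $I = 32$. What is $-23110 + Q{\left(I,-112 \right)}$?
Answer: $- \frac{115536}{5} \approx -23107.0$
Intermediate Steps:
$Q{\left(a,B \right)} = \frac{2 B}{B + a}$
$-23110 + Q{\left(I,-112 \right)} = -23110 + 2 \left(-112\right) \frac{1}{-112 + 32} = -23110 + 2 \left(-112\right) \frac{1}{-80} = -23110 + 2 \left(-112\right) \left(- \frac{1}{80}\right) = -23110 + \frac{14}{5} = - \frac{115536}{5}$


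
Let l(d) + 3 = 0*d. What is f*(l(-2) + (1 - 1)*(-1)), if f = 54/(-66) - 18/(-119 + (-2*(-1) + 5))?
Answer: 1215/616 ≈ 1.9724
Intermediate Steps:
l(d) = -3 (l(d) = -3 + 0*d = -3 + 0 = -3)
f = -405/616 (f = 54*(-1/66) - 18/(-119 + (2 + 5)) = -9/11 - 18/(-119 + 7) = -9/11 - 18/(-112) = -9/11 - 18*(-1/112) = -9/11 + 9/56 = -405/616 ≈ -0.65747)
f*(l(-2) + (1 - 1)*(-1)) = -405*(-3 + (1 - 1)*(-1))/616 = -405*(-3 + 0*(-1))/616 = -405*(-3 + 0)/616 = -405/616*(-3) = 1215/616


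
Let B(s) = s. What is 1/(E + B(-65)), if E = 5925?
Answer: 1/5860 ≈ 0.00017065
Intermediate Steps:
1/(E + B(-65)) = 1/(5925 - 65) = 1/5860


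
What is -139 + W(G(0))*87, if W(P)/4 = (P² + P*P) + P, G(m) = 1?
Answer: 905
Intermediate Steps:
W(P) = 4*P + 8*P² (W(P) = 4*((P² + P*P) + P) = 4*((P² + P²) + P) = 4*(2*P² + P) = 4*(P + 2*P²) = 4*P + 8*P²)
-139 + W(G(0))*87 = -139 + (4*1*(1 + 2*1))*87 = -139 + (4*1*(1 + 2))*87 = -139 + (4*1*3)*87 = -139 + 12*87 = -139 + 1044 = 905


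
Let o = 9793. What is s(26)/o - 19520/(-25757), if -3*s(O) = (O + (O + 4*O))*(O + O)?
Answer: 121512432/252238301 ≈ 0.48174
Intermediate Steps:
s(O) = -4*O² (s(O) = -(O + (O + 4*O))*(O + O)/3 = -(O + 5*O)*2*O/3 = -6*O*2*O/3 = -4*O²)
s(26)/o - 19520/(-25757) = -4*26²/9793 - 19520/(-25757) = -4*676*(1/9793) - 19520*(-1/25757) = -2704*1/9793 + 19520/25757 = -2704/9793 + 19520/25757 = 121512432/252238301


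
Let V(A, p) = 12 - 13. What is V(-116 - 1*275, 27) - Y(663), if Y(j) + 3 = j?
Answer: -661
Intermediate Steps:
V(A, p) = -1
Y(j) = -3 + j
V(-116 - 1*275, 27) - Y(663) = -1 - (-3 + 663) = -1 - 1*660 = -1 - 660 = -661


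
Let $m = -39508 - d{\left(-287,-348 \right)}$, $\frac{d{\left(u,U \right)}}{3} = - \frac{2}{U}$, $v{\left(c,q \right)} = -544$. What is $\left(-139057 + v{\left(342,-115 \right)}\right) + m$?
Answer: $- \frac{10388323}{58} \approx -1.7911 \cdot 10^{5}$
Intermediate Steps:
$d{\left(u,U \right)} = - \frac{6}{U}$ ($d{\left(u,U \right)} = 3 \left(- \frac{2}{U}\right) = - \frac{6}{U}$)
$m = - \frac{2291465}{58}$ ($m = -39508 - - \frac{6}{-348} = -39508 - \left(-6\right) \left(- \frac{1}{348}\right) = -39508 - \frac{1}{58} = - \frac{2291465}{58} \approx -39508.0$)
$\left(-139057 + v{\left(342,-115 \right)}\right) + m = \left(-139057 - 544\right) - \frac{2291465}{58} = -139601 - \frac{2291465}{58} = - \frac{10388323}{58}$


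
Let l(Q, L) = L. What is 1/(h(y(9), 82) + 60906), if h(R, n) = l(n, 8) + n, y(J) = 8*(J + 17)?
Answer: 1/60996 ≈ 1.6395e-5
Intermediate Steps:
y(J) = 136 + 8*J (y(J) = 8*(17 + J) = 136 + 8*J)
h(R, n) = 8 + n
1/(h(y(9), 82) + 60906) = 1/((8 + 82) + 60906) = 1/(90 + 60906) = 1/60996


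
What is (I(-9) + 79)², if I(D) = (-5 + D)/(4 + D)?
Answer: 167281/25 ≈ 6691.2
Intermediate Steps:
I(D) = (-5 + D)/(4 + D)
(I(-9) + 79)² = ((-5 - 9)/(4 - 9) + 79)² = (-14/(-5) + 79)² = (-⅕*(-14) + 79)² = (14/5 + 79)² = (409/5)² = 167281/25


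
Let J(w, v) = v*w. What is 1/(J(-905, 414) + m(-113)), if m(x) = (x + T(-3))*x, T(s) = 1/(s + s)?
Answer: -6/2171293 ≈ -2.7633e-6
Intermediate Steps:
T(s) = 1/(2*s)
m(x) = x*(-⅙ + x) (m(x) = (x + (½)/(-3))*x = (x + (½)*(-⅓))*x = (x - ⅙)*x = (-⅙ + x)*x = x*(-⅙ + x))
1/(J(-905, 414) + m(-113)) = 1/(414*(-905) - 113*(-⅙ - 113)) = 1/(-374670 - 113*(-679/6)) = 1/(-374670 + 76727/6) = 1/(-2171293/6) = -6/2171293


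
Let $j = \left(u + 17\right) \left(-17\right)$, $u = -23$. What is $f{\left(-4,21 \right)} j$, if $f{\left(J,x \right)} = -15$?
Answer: $-1530$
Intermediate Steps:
$j = 102$ ($j = \left(-23 + 17\right) \left(-17\right) = \left(-6\right) \left(-17\right) = 102$)
$f{\left(-4,21 \right)} j = \left(-15\right) 102 = -1530$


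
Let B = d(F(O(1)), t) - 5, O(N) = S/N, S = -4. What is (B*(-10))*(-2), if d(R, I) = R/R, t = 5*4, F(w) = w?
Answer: -80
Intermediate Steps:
O(N) = -4/N
t = 20
d(R, I) = 1
B = -4 (B = 1 - 5 = -4)
(B*(-10))*(-2) = -4*(-10)*(-2) = 40*(-2) = -80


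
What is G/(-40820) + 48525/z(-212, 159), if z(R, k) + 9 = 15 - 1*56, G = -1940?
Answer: -3961387/4082 ≈ -970.45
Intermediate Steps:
z(R, k) = -50 (z(R, k) = -9 + (15 - 1*56) = -9 + (15 - 56) = -9 - 41 = -50)
G/(-40820) + 48525/z(-212, 159) = -1940/(-40820) + 48525/(-50) = -1940*(-1/40820) + 48525*(-1/50) = 97/2041 - 1941/2 = -3961387/4082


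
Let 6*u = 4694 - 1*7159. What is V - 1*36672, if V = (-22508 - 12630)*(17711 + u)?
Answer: -1823789785/3 ≈ -6.0793e+8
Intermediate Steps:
u = -2465/6 (u = (4694 - 1*7159)/6 = (4694 - 7159)/6 = (⅙)*(-2465) = -2465/6 ≈ -410.83)
V = -1823679769/3 (V = (-22508 - 12630)*(17711 - 2465/6) = -35138*103801/6 = -1823679769/3 ≈ -6.0789e+8)
V - 1*36672 = -1823679769/3 - 1*36672 = -1823679769/3 - 36672 = -1823789785/3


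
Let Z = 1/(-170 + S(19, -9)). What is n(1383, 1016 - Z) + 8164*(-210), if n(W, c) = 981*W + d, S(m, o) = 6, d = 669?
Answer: -357048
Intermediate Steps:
Z = -1/164 (Z = 1/(-170 + 6) = 1/(-164) = -1/164 ≈ -0.0060976)
n(W, c) = 669 + 981*W (n(W, c) = 981*W + 669 = 669 + 981*W)
n(1383, 1016 - Z) + 8164*(-210) = (669 + 981*1383) + 8164*(-210) = (669 + 1356723) - 1714440 = 1357392 - 1714440 = -357048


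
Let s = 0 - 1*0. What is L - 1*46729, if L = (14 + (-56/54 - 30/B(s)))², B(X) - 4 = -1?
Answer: -34059041/729 ≈ -46720.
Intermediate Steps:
s = 0 (s = 0 + 0 = 0)
B(X) = 3 (B(X) = 4 - 1 = 3)
L = 6400/729 (L = (14 + (-56/54 - 30/3))² = (14 + (-56*1/54 - 30*⅓))² = (14 + (-28/27 - 10))² = (14 - 298/27)² = (80/27)² = 6400/729 ≈ 8.7791)
L - 1*46729 = 6400/729 - 1*46729 = 6400/729 - 46729 = -34059041/729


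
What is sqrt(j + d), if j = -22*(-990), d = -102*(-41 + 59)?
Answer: 6*sqrt(554) ≈ 141.22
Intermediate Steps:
d = -1836 (d = -102*18 = -1836)
j = 21780
sqrt(j + d) = sqrt(21780 - 1836) = sqrt(19944) = 6*sqrt(554)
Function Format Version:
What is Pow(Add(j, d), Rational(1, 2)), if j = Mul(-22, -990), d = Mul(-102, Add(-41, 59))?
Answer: Mul(6, Pow(554, Rational(1, 2))) ≈ 141.22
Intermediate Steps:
d = -1836 (d = Mul(-102, 18) = -1836)
j = 21780
Pow(Add(j, d), Rational(1, 2)) = Pow(Add(21780, -1836), Rational(1, 2)) = Pow(19944, Rational(1, 2)) = Mul(6, Pow(554, Rational(1, 2)))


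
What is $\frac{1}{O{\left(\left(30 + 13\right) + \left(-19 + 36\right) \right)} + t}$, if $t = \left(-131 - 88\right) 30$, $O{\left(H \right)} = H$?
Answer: $- \frac{1}{6510} \approx -0.00015361$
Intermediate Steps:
$t = -6570$ ($t = \left(-219\right) 30 = -6570$)
$\frac{1}{O{\left(\left(30 + 13\right) + \left(-19 + 36\right) \right)} + t} = \frac{1}{\left(\left(30 + 13\right) + \left(-19 + 36\right)\right) - 6570} = \frac{1}{\left(43 + 17\right) - 6570} = \frac{1}{60 - 6570} = \frac{1}{-6510} = - \frac{1}{6510}$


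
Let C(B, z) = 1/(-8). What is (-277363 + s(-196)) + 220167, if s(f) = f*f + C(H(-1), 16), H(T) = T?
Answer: -150241/8 ≈ -18780.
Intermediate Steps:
C(B, z) = -⅛
s(f) = -⅛ + f² (s(f) = f*f - ⅛ = f² - ⅛ = -⅛ + f²)
(-277363 + s(-196)) + 220167 = (-277363 + (-⅛ + (-196)²)) + 220167 = (-277363 + (-⅛ + 38416)) + 220167 = (-277363 + 307327/8) + 220167 = -1911577/8 + 220167 = -150241/8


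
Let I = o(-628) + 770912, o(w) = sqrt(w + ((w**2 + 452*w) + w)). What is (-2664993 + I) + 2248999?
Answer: 354918 + 2*sqrt(27318) ≈ 3.5525e+5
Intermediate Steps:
o(w) = sqrt(w**2 + 454*w) (o(w) = sqrt(w + (w**2 + 453*w)) = sqrt(w**2 + 454*w))
I = 770912 + 2*sqrt(27318) (I = sqrt(-628*(454 - 628)) + 770912 = sqrt(-628*(-174)) + 770912 = sqrt(109272) + 770912 = 2*sqrt(27318) + 770912 = 770912 + 2*sqrt(27318) ≈ 7.7124e+5)
(-2664993 + I) + 2248999 = (-2664993 + (770912 + 2*sqrt(27318))) + 2248999 = (-1894081 + 2*sqrt(27318)) + 2248999 = 354918 + 2*sqrt(27318)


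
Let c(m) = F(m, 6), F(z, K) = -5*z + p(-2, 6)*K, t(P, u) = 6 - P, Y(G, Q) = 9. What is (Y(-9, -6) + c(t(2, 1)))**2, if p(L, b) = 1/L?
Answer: 196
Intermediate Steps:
F(z, K) = -5*z - K/2 (F(z, K) = -5*z + K/(-2) = -5*z - K/2)
c(m) = -3 - 5*m (c(m) = -5*m - 1/2*6 = -5*m - 3 = -3 - 5*m)
(Y(-9, -6) + c(t(2, 1)))**2 = (9 + (-3 - 5*(6 - 1*2)))**2 = (9 + (-3 - 5*(6 - 2)))**2 = (9 + (-3 - 5*4))**2 = (9 + (-3 - 20))**2 = (9 - 23)**2 = (-14)**2 = 196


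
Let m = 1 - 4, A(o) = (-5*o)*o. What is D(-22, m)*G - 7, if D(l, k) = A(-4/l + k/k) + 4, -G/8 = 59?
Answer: 169545/121 ≈ 1401.2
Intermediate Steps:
G = -472 (G = -8*59 = -472)
A(o) = -5*o²
m = -3
D(l, k) = 4 - 5*(1 - 4/l)² (D(l, k) = -5*(-4/l + k/k)² + 4 = -5*(-4/l + 1)² + 4 = -5*(1 - 4/l)² + 4 = 4 - 5*(1 - 4/l)²)
D(-22, m)*G - 7 = (-1 - 80/(-22)² + 40/(-22))*(-472) - 7 = (-1 - 80*1/484 + 40*(-1/22))*(-472) - 7 = (-1 - 20/121 - 20/11)*(-472) - 7 = -361/121*(-472) - 7 = 170392/121 - 7 = 169545/121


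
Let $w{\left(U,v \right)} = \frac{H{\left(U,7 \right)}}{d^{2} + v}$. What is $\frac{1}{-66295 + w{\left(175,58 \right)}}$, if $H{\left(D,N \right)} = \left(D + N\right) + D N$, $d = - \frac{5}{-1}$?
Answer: $- \frac{83}{5501078} \approx -1.5088 \cdot 10^{-5}$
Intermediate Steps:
$d = 5$ ($d = \left(-5\right) \left(-1\right) = 5$)
$H{\left(D,N \right)} = D + N + D N$
$w{\left(U,v \right)} = \frac{7 + 8 U}{25 + v}$ ($w{\left(U,v \right)} = \frac{U + 7 + U 7}{5^{2} + v} = \frac{U + 7 + 7 U}{25 + v} = \frac{7 + 8 U}{25 + v}$)
$\frac{1}{-66295 + w{\left(175,58 \right)}} = \frac{1}{-66295 + \frac{7 + 8 \cdot 175}{25 + 58}} = \frac{1}{-66295 + \frac{7 + 1400}{83}} = \frac{1}{-66295 + \frac{1}{83} \cdot 1407} = \frac{1}{-66295 + \frac{1407}{83}} = \frac{1}{- \frac{5501078}{83}} = - \frac{83}{5501078}$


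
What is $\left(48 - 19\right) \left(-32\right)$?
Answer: $-928$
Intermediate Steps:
$\left(48 - 19\right) \left(-32\right) = 29 \left(-32\right) = -928$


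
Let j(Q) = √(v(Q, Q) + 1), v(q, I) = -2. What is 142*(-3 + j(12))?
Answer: -426 + 142*I ≈ -426.0 + 142.0*I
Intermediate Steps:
j(Q) = I (j(Q) = √(-2 + 1) = √(-1) = I)
142*(-3 + j(12)) = 142*(-3 + I) = -426 + 142*I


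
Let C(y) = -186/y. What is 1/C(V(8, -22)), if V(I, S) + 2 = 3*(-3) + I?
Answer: 1/62 ≈ 0.016129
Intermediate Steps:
V(I, S) = -11 + I (V(I, S) = -2 + (3*(-3) + I) = -2 + (-9 + I) = -11 + I)
1/C(V(8, -22)) = 1/(-186/(-11 + 8)) = 1/(-186/(-3)) = 1/(-186*(-⅓)) = 1/62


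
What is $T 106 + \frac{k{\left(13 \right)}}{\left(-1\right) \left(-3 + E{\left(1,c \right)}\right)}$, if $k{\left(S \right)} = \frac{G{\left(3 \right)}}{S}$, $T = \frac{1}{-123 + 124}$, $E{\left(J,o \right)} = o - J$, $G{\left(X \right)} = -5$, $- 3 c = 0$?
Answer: $\frac{5507}{52} \approx 105.9$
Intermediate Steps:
$c = 0$ ($c = \left(- \frac{1}{3}\right) 0 = 0$)
$T = 1$ ($T = 1^{-1} = 1$)
$k{\left(S \right)} = - \frac{5}{S}$
$T 106 + \frac{k{\left(13 \right)}}{\left(-1\right) \left(-3 + E{\left(1,c \right)}\right)} = 1 \cdot 106 + \frac{\left(-5\right) \frac{1}{13}}{\left(-1\right) \left(-3 + \left(0 - 1\right)\right)} = 106 + \frac{\left(-5\right) \frac{1}{13}}{\left(-1\right) \left(-3 + \left(0 - 1\right)\right)} = 106 - \frac{5}{13 \left(- (-3 - 1)\right)} = 106 - \frac{5}{13 \left(\left(-1\right) \left(-4\right)\right)} = 106 - \frac{5}{13 \cdot 4} = 106 - \frac{5}{52} = \frac{5507}{52}$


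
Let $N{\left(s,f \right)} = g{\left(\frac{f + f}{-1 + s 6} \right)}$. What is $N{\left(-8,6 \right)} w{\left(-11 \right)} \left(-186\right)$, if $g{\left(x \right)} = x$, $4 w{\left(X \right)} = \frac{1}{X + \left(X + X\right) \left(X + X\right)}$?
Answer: $\frac{558}{23177} \approx 0.024076$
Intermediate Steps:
$w{\left(X \right)} = \frac{1}{4 \left(X + 4 X^{2}\right)}$ ($w{\left(X \right)} = \frac{1}{4 \left(X + \left(X + X\right) \left(X + X\right)\right)} = \frac{1}{4 \left(X + 2 X 2 X\right)} = \frac{1}{4 \left(X + 4 X^{2}\right)}$)
$N{\left(s,f \right)} = \frac{2 f}{-1 + 6 s}$ ($N{\left(s,f \right)} = \frac{f + f}{-1 + s 6} = \frac{2 f}{-1 + 6 s}$)
$N{\left(-8,6 \right)} w{\left(-11 \right)} \left(-186\right) = 2 \cdot 6 \frac{1}{-1 + 6 \left(-8\right)} \frac{1}{4 \left(-11\right) \left(1 + 4 \left(-11\right)\right)} \left(-186\right) = 2 \cdot 6 \frac{1}{-1 - 48} \cdot \frac{1}{4} \left(- \frac{1}{11}\right) \frac{1}{1 - 44} \left(-186\right) = 2 \cdot 6 \frac{1}{-49} \cdot \frac{1}{4} \left(- \frac{1}{11}\right) \frac{1}{-43} \left(-186\right) = 2 \cdot 6 \left(- \frac{1}{49}\right) \frac{1}{4} \left(- \frac{1}{11}\right) \left(- \frac{1}{43}\right) \left(-186\right) = \left(- \frac{12}{49}\right) \frac{1}{1892} \left(-186\right) = \left(- \frac{3}{23177}\right) \left(-186\right) = \frac{558}{23177}$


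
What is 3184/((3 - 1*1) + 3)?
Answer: 3184/5 ≈ 636.80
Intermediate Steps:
3184/((3 - 1*1) + 3) = 3184/((3 - 1) + 3) = 3184/(2 + 3) = 3184/5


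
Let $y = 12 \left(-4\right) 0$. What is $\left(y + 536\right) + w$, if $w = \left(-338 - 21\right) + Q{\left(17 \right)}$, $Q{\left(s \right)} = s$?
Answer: $194$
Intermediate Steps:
$w = -342$ ($w = \left(-338 - 21\right) + 17 = -359 + 17 = -342$)
$y = 0$ ($y = \left(-48\right) 0 = 0$)
$\left(y + 536\right) + w = \left(0 + 536\right) - 342 = 536 - 342 = 194$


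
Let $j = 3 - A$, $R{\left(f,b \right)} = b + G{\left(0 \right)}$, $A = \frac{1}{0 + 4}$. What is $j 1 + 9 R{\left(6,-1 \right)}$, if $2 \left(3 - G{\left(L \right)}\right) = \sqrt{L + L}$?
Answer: $\frac{83}{4} \approx 20.75$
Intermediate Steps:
$G{\left(L \right)} = 3 - \frac{\sqrt{2} \sqrt{L}}{2}$ ($G{\left(L \right)} = 3 - \frac{\sqrt{L + L}}{2} = 3 - \frac{\sqrt{2 L}}{2} = 3 - \frac{\sqrt{2} \sqrt{L}}{2}$)
$A = \frac{1}{4} \approx 0.25$
$R{\left(f,b \right)} = 3 + b$ ($R{\left(f,b \right)} = b + \left(3 - \frac{\sqrt{2} \sqrt{0}}{2}\right) = b + \left(3 - \frac{1}{2} \sqrt{2} \cdot 0\right) = b + \left(3 + 0\right) = b + 3 = 3 + b$)
$j = \frac{11}{4}$ ($j = 3 - \frac{1}{4} = \frac{11}{4} \approx 2.75$)
$j 1 + 9 R{\left(6,-1 \right)} = \frac{11}{4} \cdot 1 + 9 \left(3 - 1\right) = \frac{11}{4} + 9 \cdot 2 = \frac{11}{4} + 18 = \frac{83}{4}$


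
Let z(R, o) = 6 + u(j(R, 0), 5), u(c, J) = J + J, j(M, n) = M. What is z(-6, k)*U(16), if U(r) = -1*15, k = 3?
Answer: -240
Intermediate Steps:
u(c, J) = 2*J
U(r) = -15
z(R, o) = 16 (z(R, o) = 6 + 2*5 = 6 + 10 = 16)
z(-6, k)*U(16) = 16*(-15) = -240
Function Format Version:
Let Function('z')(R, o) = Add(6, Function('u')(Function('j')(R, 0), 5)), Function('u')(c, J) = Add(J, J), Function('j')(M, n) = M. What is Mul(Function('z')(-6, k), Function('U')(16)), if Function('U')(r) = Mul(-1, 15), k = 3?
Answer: -240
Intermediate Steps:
Function('u')(c, J) = Mul(2, J)
Function('U')(r) = -15
Function('z')(R, o) = 16 (Function('z')(R, o) = Add(6, Mul(2, 5)) = Add(6, 10) = 16)
Mul(Function('z')(-6, k), Function('U')(16)) = Mul(16, -15) = -240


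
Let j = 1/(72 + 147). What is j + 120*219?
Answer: 5755321/219 ≈ 26280.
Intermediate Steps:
j = 1/219 ≈ 0.0045662
j + 120*219 = 1/219 + 120*219 = 1/219 + 26280 = 5755321/219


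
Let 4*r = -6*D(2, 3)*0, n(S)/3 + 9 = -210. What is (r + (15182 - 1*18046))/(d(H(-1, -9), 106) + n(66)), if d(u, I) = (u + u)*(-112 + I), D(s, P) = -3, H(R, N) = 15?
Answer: 2864/837 ≈ 3.4217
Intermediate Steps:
n(S) = -657 (n(S) = -27 + 3*(-210) = -27 - 630 = -657)
r = 0 (r = (-6*(-3)*0)/4 = (18*0)/4 = (¼)*0 = 0)
d(u, I) = 2*u*(-112 + I) (d(u, I) = (2*u)*(-112 + I) = 2*u*(-112 + I))
(r + (15182 - 1*18046))/(d(H(-1, -9), 106) + n(66)) = (0 + (15182 - 1*18046))/(2*15*(-112 + 106) - 657) = (0 + (15182 - 18046))/(2*15*(-6) - 657) = (0 - 2864)/(-180 - 657) = -2864/(-837) = -2864*(-1/837) = 2864/837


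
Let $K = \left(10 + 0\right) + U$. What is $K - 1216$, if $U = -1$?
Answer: $-1207$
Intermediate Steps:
$K = 9$ ($K = \left(10 + 0\right) - 1 = 10 - 1 = 9$)
$K - 1216 = 9 - 1216 = -1207$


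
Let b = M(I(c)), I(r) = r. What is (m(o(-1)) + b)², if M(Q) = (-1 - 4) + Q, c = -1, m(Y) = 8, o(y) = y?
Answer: 4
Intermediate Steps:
M(Q) = -5 + Q
b = -6 (b = -5 - 1 = -6)
(m(o(-1)) + b)² = (8 - 6)² = 2² = 4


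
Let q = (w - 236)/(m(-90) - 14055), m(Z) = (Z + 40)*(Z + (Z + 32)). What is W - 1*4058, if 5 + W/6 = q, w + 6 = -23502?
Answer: -27063176/6655 ≈ -4066.6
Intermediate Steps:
m(Z) = (32 + 2*Z)*(40 + Z) (m(Z) = (40 + Z)*(Z + (32 + Z)) = (40 + Z)*(32 + 2*Z) = (32 + 2*Z)*(40 + Z))
w = -23508 (w = -6 - 23502 = -23508)
q = 23744/6655 (q = (-23508 - 236)/((1280 + 2*(-90)**2 + 112*(-90)) - 14055) = -23744/((1280 + 2*8100 - 10080) - 14055) = -23744/((1280 + 16200 - 10080) - 14055) = -23744/(7400 - 14055) = -23744/(-6655) = -23744*(-1/6655) = 23744/6655 ≈ 3.5678)
W = -57186/6655 (W = -30 + 6*(23744/6655) = -30 + 142464/6655 = -57186/6655 ≈ -8.5929)
W - 1*4058 = -57186/6655 - 1*4058 = -57186/6655 - 4058 = -27063176/6655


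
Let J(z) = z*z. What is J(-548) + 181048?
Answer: 481352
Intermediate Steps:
J(z) = z²
J(-548) + 181048 = (-548)² + 181048 = 300304 + 181048 = 481352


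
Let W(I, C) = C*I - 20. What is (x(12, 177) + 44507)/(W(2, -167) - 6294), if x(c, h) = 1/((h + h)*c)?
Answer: -189065737/28240704 ≈ -6.6948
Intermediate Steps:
W(I, C) = -20 + C*I
x(c, h) = 1/(2*c*h) (x(c, h) = 1/((2*h)*c) = 1/(2*c*h))
(x(12, 177) + 44507)/(W(2, -167) - 6294) = ((½)/(12*177) + 44507)/((-20 - 167*2) - 6294) = ((½)*(1/12)*(1/177) + 44507)/((-20 - 334) - 6294) = (1/4248 + 44507)/(-354 - 6294) = (189065737/4248)/(-6648) = (189065737/4248)*(-1/6648) = -189065737/28240704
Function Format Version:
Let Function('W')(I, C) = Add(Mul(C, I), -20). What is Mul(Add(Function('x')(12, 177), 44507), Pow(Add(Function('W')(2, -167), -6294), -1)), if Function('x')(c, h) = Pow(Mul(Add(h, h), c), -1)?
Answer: Rational(-189065737, 28240704) ≈ -6.6948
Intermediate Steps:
Function('W')(I, C) = Add(-20, Mul(C, I))
Function('x')(c, h) = Mul(Rational(1, 2), Pow(c, -1), Pow(h, -1)) (Function('x')(c, h) = Pow(Mul(Mul(2, h), c), -1) = Pow(Mul(2, c, h), -1) = Mul(Rational(1, 2), Pow(c, -1), Pow(h, -1)))
Mul(Add(Function('x')(12, 177), 44507), Pow(Add(Function('W')(2, -167), -6294), -1)) = Mul(Add(Mul(Rational(1, 2), Pow(12, -1), Pow(177, -1)), 44507), Pow(Add(Add(-20, Mul(-167, 2)), -6294), -1)) = Mul(Add(Mul(Rational(1, 2), Rational(1, 12), Rational(1, 177)), 44507), Pow(Add(Add(-20, -334), -6294), -1)) = Mul(Add(Rational(1, 4248), 44507), Pow(Add(-354, -6294), -1)) = Mul(Rational(189065737, 4248), Pow(-6648, -1)) = Mul(Rational(189065737, 4248), Rational(-1, 6648)) = Rational(-189065737, 28240704)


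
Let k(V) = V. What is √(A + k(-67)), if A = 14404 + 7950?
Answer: √22287 ≈ 149.29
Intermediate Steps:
A = 22354
√(A + k(-67)) = √(22354 - 67) = √22287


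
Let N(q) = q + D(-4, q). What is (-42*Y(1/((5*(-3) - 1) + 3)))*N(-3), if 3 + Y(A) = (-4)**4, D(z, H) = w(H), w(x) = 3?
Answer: 0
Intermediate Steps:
D(z, H) = 3
N(q) = 3 + q (N(q) = q + 3 = 3 + q)
Y(A) = 253 (Y(A) = -3 + (-4)**4 = -3 + 256 = 253)
(-42*Y(1/((5*(-3) - 1) + 3)))*N(-3) = (-42*253)*(3 - 3) = -10626*0 = 0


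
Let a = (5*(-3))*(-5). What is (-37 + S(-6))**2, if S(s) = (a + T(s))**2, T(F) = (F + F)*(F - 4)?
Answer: 1443088144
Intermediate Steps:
T(F) = 2*F*(-4 + F) (T(F) = (2*F)*(-4 + F) = 2*F*(-4 + F))
a = 75 (a = -15*(-5) = 75)
S(s) = (75 + 2*s*(-4 + s))**2
(-37 + S(-6))**2 = (-37 + (75 + 2*(-6)*(-4 - 6))**2)**2 = (-37 + (75 + 2*(-6)*(-10))**2)**2 = (-37 + (75 + 120)**2)**2 = (-37 + 195**2)**2 = (-37 + 38025)**2 = 37988**2 = 1443088144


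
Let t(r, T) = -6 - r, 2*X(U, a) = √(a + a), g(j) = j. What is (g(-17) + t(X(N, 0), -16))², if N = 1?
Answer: 529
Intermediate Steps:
X(U, a) = √2*√a/2 (X(U, a) = √(a + a)/2 = √(2*a)/2 = (√2*√a)/2 = √2*√a/2)
(g(-17) + t(X(N, 0), -16))² = (-17 + (-6 - √2*√0/2))² = (-17 + (-6 - √2*0/2))² = (-17 + (-6 - 1*0))² = (-17 + (-6 + 0))² = (-17 - 6)² = (-23)² = 529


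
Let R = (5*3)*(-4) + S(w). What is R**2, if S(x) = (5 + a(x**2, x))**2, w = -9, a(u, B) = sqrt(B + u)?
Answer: 8569 + 4440*sqrt(2) ≈ 14848.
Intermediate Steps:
S(x) = (5 + sqrt(x + x**2))**2
R = -60 + (5 + 6*sqrt(2))**2 (R = (5*3)*(-4) + (5 + sqrt(-9*(1 - 9)))**2 = 15*(-4) + (5 + sqrt(-9*(-8)))**2 = -60 + (5 + sqrt(72))**2 = -60 + (5 + 6*sqrt(2))**2 ≈ 121.85)
R**2 = (37 + 60*sqrt(2))**2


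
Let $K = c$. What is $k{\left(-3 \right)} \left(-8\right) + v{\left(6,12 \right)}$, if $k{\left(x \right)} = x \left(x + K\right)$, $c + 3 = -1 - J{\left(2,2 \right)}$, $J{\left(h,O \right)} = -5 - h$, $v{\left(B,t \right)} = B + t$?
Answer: $18$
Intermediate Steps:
$c = 3$ ($c = -3 - \left(-4 - 2\right) = -3 - -6 = -3 + \left(-1 + 7\right) = -3 + 6 = 3$)
$K = 3$
$k{\left(x \right)} = x \left(3 + x\right)$ ($k{\left(x \right)} = x \left(x + 3\right) = x \left(3 + x\right)$)
$k{\left(-3 \right)} \left(-8\right) + v{\left(6,12 \right)} = - 3 \left(3 - 3\right) \left(-8\right) + \left(6 + 12\right) = \left(-3\right) 0 \left(-8\right) + 18 = 0 \left(-8\right) + 18 = 0 + 18 = 18$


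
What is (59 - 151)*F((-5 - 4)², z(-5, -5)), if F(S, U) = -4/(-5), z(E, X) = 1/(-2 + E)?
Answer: -368/5 ≈ -73.600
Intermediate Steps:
F(S, U) = ⅘ (F(S, U) = -4*(-⅕) = ⅘)
(59 - 151)*F((-5 - 4)², z(-5, -5)) = (59 - 151)*(⅘) = -92*⅘ = -368/5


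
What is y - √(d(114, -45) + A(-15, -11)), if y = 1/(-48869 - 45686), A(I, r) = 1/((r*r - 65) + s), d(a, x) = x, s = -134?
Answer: -1/94555 - I*√273858/78 ≈ -1.0576e-5 - 6.7092*I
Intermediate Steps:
A(I, r) = 1/(-199 + r²) (A(I, r) = 1/((r*r - 65) - 134) = 1/((r² - 65) - 134) = 1/((-65 + r²) - 134) = 1/(-199 + r²))
y = -1/94555 (y = 1/(-94555) = -1/94555 ≈ -1.0576e-5)
y - √(d(114, -45) + A(-15, -11)) = -1/94555 - √(-45 + 1/(-199 + (-11)²)) = -1/94555 - √(-45 + 1/(-199 + 121)) = -1/94555 - √(-45 + 1/(-78)) = -1/94555 - √(-45 - 1/78) = -1/94555 - √(-3511/78) = -1/94555 - I*√273858/78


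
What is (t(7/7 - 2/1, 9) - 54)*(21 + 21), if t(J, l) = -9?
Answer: -2646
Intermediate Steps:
(t(7/7 - 2/1, 9) - 54)*(21 + 21) = (-9 - 54)*(21 + 21) = -63*42 = -2646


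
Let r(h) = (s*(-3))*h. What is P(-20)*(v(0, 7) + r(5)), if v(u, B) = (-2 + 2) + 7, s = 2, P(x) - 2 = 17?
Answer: -437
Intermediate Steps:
P(x) = 19 (P(x) = 2 + 17 = 19)
v(u, B) = 7 (v(u, B) = 0 + 7 = 7)
r(h) = -6*h (r(h) = (2*(-3))*h = -6*h)
P(-20)*(v(0, 7) + r(5)) = 19*(7 - 6*5) = 19*(7 - 30) = 19*(-23) = -437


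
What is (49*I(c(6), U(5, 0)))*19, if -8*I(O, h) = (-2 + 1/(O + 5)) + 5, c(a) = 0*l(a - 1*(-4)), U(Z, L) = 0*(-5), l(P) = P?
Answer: -1862/5 ≈ -372.40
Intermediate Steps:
U(Z, L) = 0
c(a) = 0 (c(a) = 0*(a - 1*(-4)) = 0*(a + 4) = 0*(4 + a) = 0)
I(O, h) = -3/8 - 1/(8*(5 + O)) (I(O, h) = -((-2 + 1/(O + 5)) + 5)/8 = -((-2 + 1/(5 + O)) + 5)/8 = -(3 + 1/(5 + O))/8 = -3/8 - 1/(8*(5 + O)))
(49*I(c(6), U(5, 0)))*19 = (49*((-16 - 3*0)/(8*(5 + 0))))*19 = (49*((⅛)*(-16 + 0)/5))*19 = (49*((⅛)*(⅕)*(-16)))*19 = (49*(-⅖))*19 = -98/5*19 = -1862/5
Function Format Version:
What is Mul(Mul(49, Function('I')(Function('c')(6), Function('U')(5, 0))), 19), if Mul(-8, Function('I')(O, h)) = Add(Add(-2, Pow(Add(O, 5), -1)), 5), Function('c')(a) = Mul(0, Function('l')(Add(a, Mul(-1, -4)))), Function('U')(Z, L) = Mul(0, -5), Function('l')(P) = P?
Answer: Rational(-1862, 5) ≈ -372.40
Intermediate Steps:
Function('U')(Z, L) = 0
Function('c')(a) = 0 (Function('c')(a) = Mul(0, Add(a, Mul(-1, -4))) = Mul(0, Add(a, 4)) = Mul(0, Add(4, a)) = 0)
Function('I')(O, h) = Add(Rational(-3, 8), Mul(Rational(-1, 8), Pow(Add(5, O), -1))) (Function('I')(O, h) = Mul(Rational(-1, 8), Add(Add(-2, Pow(Add(O, 5), -1)), 5)) = Mul(Rational(-1, 8), Add(Add(-2, Pow(Add(5, O), -1)), 5)) = Mul(Rational(-1, 8), Add(3, Pow(Add(5, O), -1))) = Add(Rational(-3, 8), Mul(Rational(-1, 8), Pow(Add(5, O), -1))))
Mul(Mul(49, Function('I')(Function('c')(6), Function('U')(5, 0))), 19) = Mul(Mul(49, Mul(Rational(1, 8), Pow(Add(5, 0), -1), Add(-16, Mul(-3, 0)))), 19) = Mul(Mul(49, Mul(Rational(1, 8), Pow(5, -1), Add(-16, 0))), 19) = Mul(Mul(49, Mul(Rational(1, 8), Rational(1, 5), -16)), 19) = Mul(Mul(49, Rational(-2, 5)), 19) = Mul(Rational(-98, 5), 19) = Rational(-1862, 5)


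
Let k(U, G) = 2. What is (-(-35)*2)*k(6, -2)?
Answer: 140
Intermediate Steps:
(-(-35)*2)*k(6, -2) = -(-35)*2*2 = -7*(-10)*2 = 70*2 = 140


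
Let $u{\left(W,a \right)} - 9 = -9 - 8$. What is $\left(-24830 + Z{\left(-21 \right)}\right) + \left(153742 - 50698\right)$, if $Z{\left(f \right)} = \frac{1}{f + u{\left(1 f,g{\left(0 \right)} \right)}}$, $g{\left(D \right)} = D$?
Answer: $\frac{2268205}{29} \approx 78214.0$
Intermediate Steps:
$u{\left(W,a \right)} = -8$ ($u{\left(W,a \right)} = 9 - 17 = -8$)
$Z{\left(f \right)} = \frac{1}{-8 + f}$ ($Z{\left(f \right)} = \frac{1}{f - 8} = \frac{1}{-8 + f}$)
$\left(-24830 + Z{\left(-21 \right)}\right) + \left(153742 - 50698\right) = \left(-24830 + \frac{1}{-8 - 21}\right) + \left(153742 - 50698\right) = \left(-24830 + \frac{1}{-29}\right) + 103044 = \left(-24830 - \frac{1}{29}\right) + 103044 = - \frac{720071}{29} + 103044 = \frac{2268205}{29}$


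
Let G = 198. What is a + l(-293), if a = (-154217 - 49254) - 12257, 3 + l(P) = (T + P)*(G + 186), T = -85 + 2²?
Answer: -359347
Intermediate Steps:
T = -81 (T = -85 + 4 = -81)
l(P) = -31107 + 384*P (l(P) = -3 + (-81 + P)*(198 + 186) = -3 + (-81 + P)*384 = -3 + (-31104 + 384*P) = -31107 + 384*P)
a = -215728 (a = -203471 - 12257 = -215728)
a + l(-293) = -215728 + (-31107 + 384*(-293)) = -215728 + (-31107 - 112512) = -215728 - 143619 = -359347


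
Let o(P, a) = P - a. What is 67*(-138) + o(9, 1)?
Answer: -9238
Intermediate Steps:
67*(-138) + o(9, 1) = 67*(-138) + (9 - 1*1) = -9246 + (9 - 1) = -9246 + 8 = -9238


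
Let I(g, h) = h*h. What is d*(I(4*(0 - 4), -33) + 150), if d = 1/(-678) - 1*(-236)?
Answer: 66082891/226 ≈ 2.9240e+5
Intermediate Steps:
I(g, h) = h**2
d = 160007/678 (d = -1/678 + 236 = 160007/678 ≈ 236.00)
d*(I(4*(0 - 4), -33) + 150) = 160007*((-33)**2 + 150)/678 = 160007*(1089 + 150)/678 = (160007/678)*1239 = 66082891/226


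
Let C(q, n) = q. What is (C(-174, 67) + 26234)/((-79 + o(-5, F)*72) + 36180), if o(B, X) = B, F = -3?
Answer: 26060/35741 ≈ 0.72913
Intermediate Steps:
(C(-174, 67) + 26234)/((-79 + o(-5, F)*72) + 36180) = (-174 + 26234)/((-79 - 5*72) + 36180) = 26060/((-79 - 360) + 36180) = 26060/(-439 + 36180) = 26060/35741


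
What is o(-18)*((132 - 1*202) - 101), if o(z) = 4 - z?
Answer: -3762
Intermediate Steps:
o(-18)*((132 - 1*202) - 101) = (4 - 1*(-18))*((132 - 1*202) - 101) = (4 + 18)*((132 - 202) - 101) = 22*(-70 - 101) = 22*(-171) = -3762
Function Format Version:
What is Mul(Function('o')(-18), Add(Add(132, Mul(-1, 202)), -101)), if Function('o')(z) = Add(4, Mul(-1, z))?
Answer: -3762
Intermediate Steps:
Mul(Function('o')(-18), Add(Add(132, Mul(-1, 202)), -101)) = Mul(Add(4, Mul(-1, -18)), Add(Add(132, Mul(-1, 202)), -101)) = Mul(Add(4, 18), Add(Add(132, -202), -101)) = Mul(22, Add(-70, -101)) = Mul(22, -171) = -3762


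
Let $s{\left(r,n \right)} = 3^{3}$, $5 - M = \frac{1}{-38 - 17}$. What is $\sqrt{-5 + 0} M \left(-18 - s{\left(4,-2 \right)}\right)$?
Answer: $- \frac{2484 i \sqrt{5}}{11} \approx - 504.94 i$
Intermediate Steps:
$M = \frac{276}{55}$ ($M = 5 - \frac{1}{-38 - 17} = 5 - \frac{1}{-55} = 5 - - \frac{1}{55} = 5 + \frac{1}{55} = \frac{276}{55} \approx 5.0182$)
$s{\left(r,n \right)} = 27$
$\sqrt{-5 + 0} M \left(-18 - s{\left(4,-2 \right)}\right) = \sqrt{-5 + 0} \cdot \frac{276}{55} \left(-18 - 27\right) = \sqrt{-5} \cdot \frac{276}{55} \left(-18 - 27\right) = i \sqrt{5} \cdot \frac{276}{55} \left(-45\right) = \frac{276 i \sqrt{5}}{55} \left(-45\right) = - \frac{2484 i \sqrt{5}}{11}$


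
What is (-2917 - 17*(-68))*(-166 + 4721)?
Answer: -8021355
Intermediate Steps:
(-2917 - 17*(-68))*(-166 + 4721) = (-2917 + 1156)*4555 = -1761*4555 = -8021355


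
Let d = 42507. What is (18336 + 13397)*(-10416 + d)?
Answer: 1018343703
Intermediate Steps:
(18336 + 13397)*(-10416 + d) = (18336 + 13397)*(-10416 + 42507) = 31733*32091 = 1018343703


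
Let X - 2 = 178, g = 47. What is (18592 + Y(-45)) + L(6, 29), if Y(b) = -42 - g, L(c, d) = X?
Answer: 18683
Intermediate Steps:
X = 180 (X = 2 + 178 = 180)
L(c, d) = 180
Y(b) = -89 (Y(b) = -42 - 1*47 = -42 - 47 = -89)
(18592 + Y(-45)) + L(6, 29) = (18592 - 89) + 180 = 18503 + 180 = 18683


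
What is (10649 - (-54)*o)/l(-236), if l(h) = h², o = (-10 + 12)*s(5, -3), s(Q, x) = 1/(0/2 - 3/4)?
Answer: 10505/55696 ≈ 0.18861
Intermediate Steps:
s(Q, x) = -4/3 (s(Q, x) = 1/(0*(½) - 3*¼) = 1/(0 - ¾) = 1/(-¾) = -4/3)
o = -8/3 (o = (-10 + 12)*(-4/3) = 2*(-4/3) = -8/3 ≈ -2.6667)
(10649 - (-54)*o)/l(-236) = (10649 - (-54)*(-8)/3)/((-236)²) = (10649 - 1*144)/55696 = (10649 - 144)*(1/55696) = 10505*(1/55696) = 10505/55696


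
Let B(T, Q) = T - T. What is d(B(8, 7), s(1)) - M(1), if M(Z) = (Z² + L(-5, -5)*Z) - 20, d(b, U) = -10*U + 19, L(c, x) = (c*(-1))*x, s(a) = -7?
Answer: 133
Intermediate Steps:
B(T, Q) = 0
L(c, x) = -c*x (L(c, x) = (-c)*x = -c*x)
d(b, U) = 19 - 10*U
M(Z) = -20 + Z² - 25*Z (M(Z) = (Z² + (-1*(-5)*(-5))*Z) - 20 = (Z² - 25*Z) - 20 = -20 + Z² - 25*Z)
d(B(8, 7), s(1)) - M(1) = (19 - 10*(-7)) - (-20 + 1² - 25*1) = (19 + 70) - (-20 + 1 - 25) = 89 - 1*(-44) = 89 + 44 = 133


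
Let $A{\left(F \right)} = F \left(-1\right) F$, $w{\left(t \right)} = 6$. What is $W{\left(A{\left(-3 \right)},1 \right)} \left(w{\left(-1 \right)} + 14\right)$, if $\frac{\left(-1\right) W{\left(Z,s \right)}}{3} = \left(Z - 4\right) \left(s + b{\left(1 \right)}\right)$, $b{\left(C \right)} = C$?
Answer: $1560$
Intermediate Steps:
$A{\left(F \right)} = - F^{2}$ ($A{\left(F \right)} = - F F = - F^{2}$)
$W{\left(Z,s \right)} = - 3 \left(1 + s\right) \left(-4 + Z\right)$ ($W{\left(Z,s \right)} = - 3 \left(Z - 4\right) \left(s + 1\right) = - 3 \left(-4 + Z\right) \left(1 + s\right) = - 3 \left(1 + s\right) \left(-4 + Z\right)$)
$W{\left(A{\left(-3 \right)},1 \right)} \left(w{\left(-1 \right)} + 14\right) = \left(12 - 3 \left(- \left(-3\right)^{2}\right) + 12 \cdot 1 - 3 \left(- \left(-3\right)^{2}\right) 1\right) \left(6 + 14\right) = \left(12 - 3 \left(\left(-1\right) 9\right) + 12 - 3 \left(\left(-1\right) 9\right) 1\right) 20 = \left(12 - -27 + 12 - \left(-27\right) 1\right) 20 = \left(12 + 27 + 12 + 27\right) 20 = 78 \cdot 20 = 1560$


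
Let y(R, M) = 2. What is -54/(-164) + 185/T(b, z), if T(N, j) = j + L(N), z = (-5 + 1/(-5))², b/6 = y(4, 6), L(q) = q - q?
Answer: 198751/27716 ≈ 7.1710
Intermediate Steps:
L(q) = 0
b = 12 (b = 6*2 = 12)
z = 676/25 (z = (-5 - ⅕)² = (-26/5)² = 676/25 ≈ 27.040)
T(N, j) = j (T(N, j) = j + 0 = j)
-54/(-164) + 185/T(b, z) = -54/(-164) + 185/(676/25) = -54*(-1/164) + 185*(25/676) = 27/82 + 4625/676 = 198751/27716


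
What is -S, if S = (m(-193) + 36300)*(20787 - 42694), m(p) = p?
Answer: 790996049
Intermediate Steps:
S = -790996049 (S = (-193 + 36300)*(20787 - 42694) = 36107*(-21907) = -790996049)
-S = -1*(-790996049) = 790996049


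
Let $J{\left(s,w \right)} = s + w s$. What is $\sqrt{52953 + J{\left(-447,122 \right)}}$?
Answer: $26 i \sqrt{3} \approx 45.033 i$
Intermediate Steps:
$J{\left(s,w \right)} = s + s w$
$\sqrt{52953 + J{\left(-447,122 \right)}} = \sqrt{52953 - 447 \left(1 + 122\right)} = \sqrt{52953 - 54981} = \sqrt{-2028} = 26 i \sqrt{3}$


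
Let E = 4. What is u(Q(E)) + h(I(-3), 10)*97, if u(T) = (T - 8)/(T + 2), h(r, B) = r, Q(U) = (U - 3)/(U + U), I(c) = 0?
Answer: -63/17 ≈ -3.7059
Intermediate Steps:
Q(U) = (-3 + U)/(2*U) (Q(U) = (-3 + U)/((2*U)) = (-3 + U)*(1/(2*U)) = (-3 + U)/(2*U))
u(T) = (-8 + T)/(2 + T)
u(Q(E)) + h(I(-3), 10)*97 = (-8 + (1/2)*(-3 + 4)/4)/(2 + (1/2)*(-3 + 4)/4) + 0*97 = (-8 + (1/2)*(1/4)*1)/(2 + (1/2)*(1/4)*1) + 0 = (-8 + 1/8)/(2 + 1/8) + 0 = -63/8/(17/8) + 0 = (8/17)*(-63/8) + 0 = -63/17 + 0 = -63/17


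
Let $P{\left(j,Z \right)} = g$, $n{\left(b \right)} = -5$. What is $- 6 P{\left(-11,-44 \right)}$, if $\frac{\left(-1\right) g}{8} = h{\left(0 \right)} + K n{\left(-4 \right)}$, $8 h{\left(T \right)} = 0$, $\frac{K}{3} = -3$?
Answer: $2160$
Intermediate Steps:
$K = -9$ ($K = 3 \left(-3\right) = -9$)
$h{\left(T \right)} = 0$ ($h{\left(T \right)} = \frac{1}{8} \cdot 0 = 0$)
$g = -360$ ($g = - 8 \left(0 - -45\right) = - 8 \left(0 + 45\right) = \left(-8\right) 45 = -360$)
$P{\left(j,Z \right)} = -360$
$- 6 P{\left(-11,-44 \right)} = \left(-6\right) \left(-360\right) = 2160$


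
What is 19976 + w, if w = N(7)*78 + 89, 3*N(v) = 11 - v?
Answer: 20169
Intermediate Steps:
N(v) = 11/3 - v/3 (N(v) = (11 - v)/3 = 11/3 - v/3)
w = 193 (w = (11/3 - ⅓*7)*78 + 89 = (11/3 - 7/3)*78 + 89 = (4/3)*78 + 89 = 104 + 89 = 193)
19976 + w = 19976 + 193 = 20169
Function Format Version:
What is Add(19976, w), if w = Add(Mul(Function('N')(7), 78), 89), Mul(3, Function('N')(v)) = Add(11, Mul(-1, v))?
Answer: 20169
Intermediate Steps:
Function('N')(v) = Add(Rational(11, 3), Mul(Rational(-1, 3), v)) (Function('N')(v) = Mul(Rational(1, 3), Add(11, Mul(-1, v))) = Add(Rational(11, 3), Mul(Rational(-1, 3), v)))
w = 193 (w = Add(Mul(Add(Rational(11, 3), Mul(Rational(-1, 3), 7)), 78), 89) = Add(Mul(Add(Rational(11, 3), Rational(-7, 3)), 78), 89) = Add(Mul(Rational(4, 3), 78), 89) = Add(104, 89) = 193)
Add(19976, w) = Add(19976, 193) = 20169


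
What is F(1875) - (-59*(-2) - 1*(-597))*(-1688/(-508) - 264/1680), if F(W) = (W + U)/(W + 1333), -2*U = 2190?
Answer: -806815347/356489 ≈ -2263.2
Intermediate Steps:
U = -1095 (U = -½*2190 = -1095)
F(W) = (-1095 + W)/(1333 + W) (F(W) = (W - 1095)/(W + 1333) = (-1095 + W)/(1333 + W))
F(1875) - (-59*(-2) - 1*(-597))*(-1688/(-508) - 264/1680) = (-1095 + 1875)/(1333 + 1875) - (-59*(-2) - 1*(-597))*(-1688/(-508) - 264/1680) = 780/3208 - (118 + 597)*(-1688*(-1/508) - 264*1/1680) = (1/3208)*780 - 715*(422/127 - 11/70) = 195/802 - 715*28143/8890 = 195/802 - 1*4024449/1778 = 195/802 - 4024449/1778 = -806815347/356489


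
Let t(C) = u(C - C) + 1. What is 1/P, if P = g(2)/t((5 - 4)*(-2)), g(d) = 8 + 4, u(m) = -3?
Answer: -1/6 ≈ -0.16667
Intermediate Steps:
g(d) = 12
t(C) = -2 (t(C) = -3 + 1 = -2)
P = -6 (P = 12/(-2) = 12*(-1/2) = -6)
1/P = 1/(-6) = -1/6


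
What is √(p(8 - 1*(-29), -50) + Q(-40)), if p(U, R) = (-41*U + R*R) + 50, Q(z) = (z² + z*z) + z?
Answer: √4193 ≈ 64.753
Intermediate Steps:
Q(z) = z + 2*z² (Q(z) = (z² + z²) + z = 2*z² + z = z + 2*z²)
p(U, R) = 50 + R² - 41*U (p(U, R) = (-41*U + R²) + 50 = (R² - 41*U) + 50 = 50 + R² - 41*U)
√(p(8 - 1*(-29), -50) + Q(-40)) = √((50 + (-50)² - 41*(8 - 1*(-29))) - 40*(1 + 2*(-40))) = √((50 + 2500 - 41*(8 + 29)) - 40*(1 - 80)) = √((50 + 2500 - 41*37) - 40*(-79)) = √((50 + 2500 - 1517) + 3160) = √(1033 + 3160) = √4193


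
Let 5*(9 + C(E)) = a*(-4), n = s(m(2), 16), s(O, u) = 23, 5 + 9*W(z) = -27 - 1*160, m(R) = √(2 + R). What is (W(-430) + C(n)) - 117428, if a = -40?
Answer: -352279/3 ≈ -1.1743e+5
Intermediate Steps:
W(z) = -64/3 (W(z) = -5/9 + (-27 - 1*160)/9 = -5/9 + (-27 - 160)/9 = -5/9 + (⅑)*(-187) = -5/9 - 187/9 = -64/3)
n = 23
C(E) = 23 (C(E) = -9 + (-40*(-4))/5 = -9 + (⅕)*160 = -9 + 32 = 23)
(W(-430) + C(n)) - 117428 = (-64/3 + 23) - 117428 = 5/3 - 117428 = -352279/3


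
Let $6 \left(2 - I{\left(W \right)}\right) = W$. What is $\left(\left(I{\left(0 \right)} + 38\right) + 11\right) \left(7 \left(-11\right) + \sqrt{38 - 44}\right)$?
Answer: $-3927 + 51 i \sqrt{6} \approx -3927.0 + 124.92 i$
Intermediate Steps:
$I{\left(W \right)} = 2 - \frac{W}{6}$
$\left(\left(I{\left(0 \right)} + 38\right) + 11\right) \left(7 \left(-11\right) + \sqrt{38 - 44}\right) = \left(\left(\left(2 - 0\right) + 38\right) + 11\right) \left(7 \left(-11\right) + \sqrt{38 - 44}\right) = \left(\left(\left(2 + 0\right) + 38\right) + 11\right) \left(-77 + \sqrt{-6}\right) = \left(\left(2 + 38\right) + 11\right) \left(-77 + i \sqrt{6}\right) = \left(40 + 11\right) \left(-77 + i \sqrt{6}\right) = 51 \left(-77 + i \sqrt{6}\right) = -3927 + 51 i \sqrt{6}$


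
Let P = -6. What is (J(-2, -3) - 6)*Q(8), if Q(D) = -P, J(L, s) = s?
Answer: -54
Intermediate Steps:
Q(D) = 6 (Q(D) = -1*(-6) = 6)
(J(-2, -3) - 6)*Q(8) = (-3 - 6)*6 = -9*6 = -54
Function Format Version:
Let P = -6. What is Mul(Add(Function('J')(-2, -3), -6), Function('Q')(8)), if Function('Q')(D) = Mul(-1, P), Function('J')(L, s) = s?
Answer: -54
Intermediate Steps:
Function('Q')(D) = 6 (Function('Q')(D) = Mul(-1, -6) = 6)
Mul(Add(Function('J')(-2, -3), -6), Function('Q')(8)) = Mul(Add(-3, -6), 6) = Mul(-9, 6) = -54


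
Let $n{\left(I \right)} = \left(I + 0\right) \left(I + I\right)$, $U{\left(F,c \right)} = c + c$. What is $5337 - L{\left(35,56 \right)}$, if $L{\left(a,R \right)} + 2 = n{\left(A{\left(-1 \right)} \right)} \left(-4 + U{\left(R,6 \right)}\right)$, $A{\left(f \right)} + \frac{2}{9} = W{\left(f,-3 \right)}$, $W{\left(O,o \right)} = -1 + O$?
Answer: $\frac{426059}{81} \approx 5260.0$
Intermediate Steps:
$A{\left(f \right)} = - \frac{11}{9} + f$ ($A{\left(f \right)} = - \frac{2}{9} + \left(-1 + f\right) = - \frac{11}{9} + f$)
$U{\left(F,c \right)} = 2 c$
$n{\left(I \right)} = 2 I^{2}$ ($n{\left(I \right)} = I 2 I = 2 I^{2}$)
$L{\left(a,R \right)} = \frac{6238}{81}$ ($L{\left(a,R \right)} = -2 + 2 \left(- \frac{11}{9} - 1\right)^{2} \left(-4 + 2 \cdot 6\right) = -2 + 2 \left(- \frac{20}{9}\right)^{2} \left(-4 + 12\right) = -2 + 2 \cdot \frac{400}{81} \cdot 8 = -2 + \frac{800}{81} \cdot 8 = -2 + \frac{6400}{81} = \frac{6238}{81}$)
$5337 - L{\left(35,56 \right)} = 5337 - \frac{6238}{81} = \frac{426059}{81}$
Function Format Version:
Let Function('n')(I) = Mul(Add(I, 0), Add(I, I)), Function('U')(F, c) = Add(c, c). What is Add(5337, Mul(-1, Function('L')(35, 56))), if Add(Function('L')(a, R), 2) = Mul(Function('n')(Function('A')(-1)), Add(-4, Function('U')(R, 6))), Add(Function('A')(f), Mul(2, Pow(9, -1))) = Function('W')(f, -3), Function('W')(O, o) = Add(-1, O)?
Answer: Rational(426059, 81) ≈ 5260.0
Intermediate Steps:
Function('A')(f) = Add(Rational(-11, 9), f) (Function('A')(f) = Add(Rational(-2, 9), Add(-1, f)) = Add(Rational(-11, 9), f))
Function('U')(F, c) = Mul(2, c)
Function('n')(I) = Mul(2, Pow(I, 2)) (Function('n')(I) = Mul(I, Mul(2, I)) = Mul(2, Pow(I, 2)))
Function('L')(a, R) = Rational(6238, 81) (Function('L')(a, R) = Add(-2, Mul(Mul(2, Pow(Add(Rational(-11, 9), -1), 2)), Add(-4, Mul(2, 6)))) = Add(-2, Mul(Mul(2, Pow(Rational(-20, 9), 2)), Add(-4, 12))) = Add(-2, Mul(Mul(2, Rational(400, 81)), 8)) = Add(-2, Mul(Rational(800, 81), 8)) = Add(-2, Rational(6400, 81)) = Rational(6238, 81))
Add(5337, Mul(-1, Function('L')(35, 56))) = Add(5337, Mul(-1, Rational(6238, 81))) = Add(5337, Rational(-6238, 81)) = Rational(426059, 81)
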